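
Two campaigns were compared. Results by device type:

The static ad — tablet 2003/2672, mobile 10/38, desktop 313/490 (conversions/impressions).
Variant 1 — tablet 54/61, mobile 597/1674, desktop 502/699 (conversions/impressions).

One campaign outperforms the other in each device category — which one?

Tablet: the static ad 2003/2672 = 75.0%, Variant 1 54/61 = 88.5% → Variant 1
Mobile: the static ad 10/38 = 26.3%, Variant 1 597/1674 = 35.7% → Variant 1
Desktop: the static ad 313/490 = 63.9%, Variant 1 502/699 = 71.8% → Variant 1
Variant 1 has the higher rate in all 3 groups.

Variant 1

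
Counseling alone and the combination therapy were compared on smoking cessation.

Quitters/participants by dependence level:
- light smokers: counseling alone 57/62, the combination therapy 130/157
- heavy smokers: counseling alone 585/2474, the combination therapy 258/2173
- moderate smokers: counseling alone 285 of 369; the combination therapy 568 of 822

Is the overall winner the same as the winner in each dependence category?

Yes

Light smokers: counseling alone 57/62 = 91.9%, the combination therapy 130/157 = 82.8% → counseling alone
Heavy smokers: counseling alone 585/2474 = 23.6%, the combination therapy 258/2173 = 11.9% → counseling alone
Moderate smokers: counseling alone 285/369 = 77.2%, the combination therapy 568/822 = 69.1% → counseling alone
Overall: counseling alone 927/2905 = 31.9%, the combination therapy 956/3152 = 30.3% → counseling alone
Counseling alone wins overall and in every dependence group — no reversal.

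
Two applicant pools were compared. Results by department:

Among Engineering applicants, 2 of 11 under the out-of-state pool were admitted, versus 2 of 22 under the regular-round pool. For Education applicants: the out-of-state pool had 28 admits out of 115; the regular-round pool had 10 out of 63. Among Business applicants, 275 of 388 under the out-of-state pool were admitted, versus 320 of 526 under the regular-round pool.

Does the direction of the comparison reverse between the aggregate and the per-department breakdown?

Engineering: the out-of-state pool 2/11 = 18.2%, the regular-round pool 2/22 = 9.1% → the out-of-state pool
Education: the out-of-state pool 28/115 = 24.3%, the regular-round pool 10/63 = 15.9% → the out-of-state pool
Business: the out-of-state pool 275/388 = 70.9%, the regular-round pool 320/526 = 60.8% → the out-of-state pool
Overall: the out-of-state pool 305/514 = 59.3%, the regular-round pool 332/611 = 54.3% → the out-of-state pool
The out-of-state pool wins overall and in every department group — no reversal.

No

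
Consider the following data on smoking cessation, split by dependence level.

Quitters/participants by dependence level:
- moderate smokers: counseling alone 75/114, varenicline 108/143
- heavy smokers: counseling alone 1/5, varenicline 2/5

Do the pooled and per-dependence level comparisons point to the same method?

Moderate smokers: counseling alone 75/114 = 65.8%, varenicline 108/143 = 75.5% → varenicline
Heavy smokers: counseling alone 1/5 = 20.0%, varenicline 2/5 = 40.0% → varenicline
Overall: counseling alone 76/119 = 63.9%, varenicline 110/148 = 74.3% → varenicline
Varenicline wins overall and in every dependence group — no reversal.

Yes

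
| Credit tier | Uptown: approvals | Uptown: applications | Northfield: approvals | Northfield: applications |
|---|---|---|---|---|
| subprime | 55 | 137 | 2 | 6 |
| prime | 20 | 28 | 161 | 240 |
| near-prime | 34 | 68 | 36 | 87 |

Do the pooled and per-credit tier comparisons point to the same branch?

Subprime: Uptown 55/137 = 40.1%, Northfield 2/6 = 33.3% → Uptown
Prime: Uptown 20/28 = 71.4%, Northfield 161/240 = 67.1% → Uptown
Near-prime: Uptown 34/68 = 50.0%, Northfield 36/87 = 41.4% → Uptown
Overall: Uptown 109/233 = 46.8%, Northfield 199/333 = 59.8% → Northfield
Uptown wins each credit group but Northfield wins overall — the comparison reverses. Uptown's applications skew toward subprime, which has a lower base rate.

No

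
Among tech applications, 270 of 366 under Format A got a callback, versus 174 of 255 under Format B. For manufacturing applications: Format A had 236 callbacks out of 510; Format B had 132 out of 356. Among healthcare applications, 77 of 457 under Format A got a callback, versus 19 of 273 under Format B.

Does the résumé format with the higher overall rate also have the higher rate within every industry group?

Yes

Tech: Format A 270/366 = 73.8%, Format B 174/255 = 68.2% → Format A
Manufacturing: Format A 236/510 = 46.3%, Format B 132/356 = 37.1% → Format A
Healthcare: Format A 77/457 = 16.8%, Format B 19/273 = 7.0% → Format A
Overall: Format A 583/1333 = 43.7%, Format B 325/884 = 36.8% → Format A
Format A wins overall and in every industry group — no reversal.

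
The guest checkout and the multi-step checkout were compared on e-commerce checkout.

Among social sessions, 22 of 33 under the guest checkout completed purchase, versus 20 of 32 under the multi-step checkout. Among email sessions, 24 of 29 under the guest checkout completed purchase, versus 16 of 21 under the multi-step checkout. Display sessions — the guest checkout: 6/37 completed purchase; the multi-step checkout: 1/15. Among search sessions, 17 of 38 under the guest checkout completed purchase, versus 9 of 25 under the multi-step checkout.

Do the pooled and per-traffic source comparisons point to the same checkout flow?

Yes

Social: the guest checkout 22/33 = 66.7%, the multi-step checkout 20/32 = 62.5% → the guest checkout
Email: the guest checkout 24/29 = 82.8%, the multi-step checkout 16/21 = 76.2% → the guest checkout
Display: the guest checkout 6/37 = 16.2%, the multi-step checkout 1/15 = 6.7% → the guest checkout
Search: the guest checkout 17/38 = 44.7%, the multi-step checkout 9/25 = 36.0% → the guest checkout
Overall: the guest checkout 69/137 = 50.4%, the multi-step checkout 46/93 = 49.5% → the guest checkout
The guest checkout wins overall and in every traffic group — no reversal.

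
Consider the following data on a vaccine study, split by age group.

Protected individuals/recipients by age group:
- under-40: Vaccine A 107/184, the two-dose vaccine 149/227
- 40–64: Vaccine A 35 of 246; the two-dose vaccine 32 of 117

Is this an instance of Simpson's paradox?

Under-40: Vaccine A 107/184 = 58.2%, the two-dose vaccine 149/227 = 65.6% → the two-dose vaccine
40–64: Vaccine A 35/246 = 14.2%, the two-dose vaccine 32/117 = 27.4% → the two-dose vaccine
Overall: Vaccine A 142/430 = 33.0%, the two-dose vaccine 181/344 = 52.6% → the two-dose vaccine
The two-dose vaccine wins overall and in every age group — no reversal.

No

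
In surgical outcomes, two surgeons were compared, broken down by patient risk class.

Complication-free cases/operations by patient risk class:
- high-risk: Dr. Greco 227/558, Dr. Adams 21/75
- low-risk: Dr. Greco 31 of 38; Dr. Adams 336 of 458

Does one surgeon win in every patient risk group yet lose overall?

Yes

High-risk: Dr. Greco 227/558 = 40.7%, Dr. Adams 21/75 = 28.0% → Dr. Greco
Low-risk: Dr. Greco 31/38 = 81.6%, Dr. Adams 336/458 = 73.4% → Dr. Greco
Overall: Dr. Greco 258/596 = 43.3%, Dr. Adams 357/533 = 67.0% → Dr. Adams
Dr. Greco wins each patient risk group but Dr. Adams wins overall — the comparison reverses. Dr. Greco's operations skew toward high-risk, which has a lower base rate.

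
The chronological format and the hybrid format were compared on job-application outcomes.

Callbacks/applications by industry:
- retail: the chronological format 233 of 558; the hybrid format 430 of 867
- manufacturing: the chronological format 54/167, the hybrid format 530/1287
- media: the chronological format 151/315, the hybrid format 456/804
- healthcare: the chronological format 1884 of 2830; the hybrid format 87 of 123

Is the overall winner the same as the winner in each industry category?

Retail: the chronological format 233/558 = 41.8%, the hybrid format 430/867 = 49.6% → the hybrid format
Manufacturing: the chronological format 54/167 = 32.3%, the hybrid format 530/1287 = 41.2% → the hybrid format
Media: the chronological format 151/315 = 47.9%, the hybrid format 456/804 = 56.7% → the hybrid format
Healthcare: the chronological format 1884/2830 = 66.6%, the hybrid format 87/123 = 70.7% → the hybrid format
Overall: the chronological format 2322/3870 = 60.0%, the hybrid format 1503/3081 = 48.8% → the chronological format
The hybrid format wins each industry group but the chronological format wins overall — the comparison reverses. The hybrid format's applications skew toward manufacturing, which has a lower base rate.

No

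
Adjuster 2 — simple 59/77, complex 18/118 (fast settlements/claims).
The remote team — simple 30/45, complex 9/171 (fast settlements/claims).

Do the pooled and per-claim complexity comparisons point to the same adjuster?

Simple: Adjuster 2 59/77 = 76.6%, the remote team 30/45 = 66.7% → Adjuster 2
Complex: Adjuster 2 18/118 = 15.3%, the remote team 9/171 = 5.3% → Adjuster 2
Overall: Adjuster 2 77/195 = 39.5%, the remote team 39/216 = 18.1% → Adjuster 2
Adjuster 2 wins overall and in every claim group — no reversal.

Yes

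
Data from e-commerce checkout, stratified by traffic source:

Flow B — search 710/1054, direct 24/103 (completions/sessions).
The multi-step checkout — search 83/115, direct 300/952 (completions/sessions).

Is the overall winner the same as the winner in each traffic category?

No

Search: Flow B 710/1054 = 67.4%, the multi-step checkout 83/115 = 72.2% → the multi-step checkout
Direct: Flow B 24/103 = 23.3%, the multi-step checkout 300/952 = 31.5% → the multi-step checkout
Overall: Flow B 734/1157 = 63.4%, the multi-step checkout 383/1067 = 35.9% → Flow B
The multi-step checkout wins each traffic group but Flow B wins overall — the comparison reverses. The multi-step checkout's sessions skew toward direct, which has a lower base rate.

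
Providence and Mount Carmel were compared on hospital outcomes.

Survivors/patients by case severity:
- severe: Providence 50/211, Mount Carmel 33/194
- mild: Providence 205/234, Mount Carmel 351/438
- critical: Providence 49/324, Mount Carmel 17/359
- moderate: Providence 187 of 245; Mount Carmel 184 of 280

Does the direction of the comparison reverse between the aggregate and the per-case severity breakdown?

Severe: Providence 50/211 = 23.7%, Mount Carmel 33/194 = 17.0% → Providence
Mild: Providence 205/234 = 87.6%, Mount Carmel 351/438 = 80.1% → Providence
Critical: Providence 49/324 = 15.1%, Mount Carmel 17/359 = 4.7% → Providence
Moderate: Providence 187/245 = 76.3%, Mount Carmel 184/280 = 65.7% → Providence
Overall: Providence 491/1014 = 48.4%, Mount Carmel 585/1271 = 46.0% → Providence
Providence wins overall and in every case group — no reversal.

No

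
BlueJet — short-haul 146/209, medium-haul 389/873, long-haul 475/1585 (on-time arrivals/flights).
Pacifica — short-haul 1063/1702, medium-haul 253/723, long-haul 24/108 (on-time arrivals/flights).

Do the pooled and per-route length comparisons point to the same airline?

No

Short-haul: BlueJet 146/209 = 69.9%, Pacifica 1063/1702 = 62.5% → BlueJet
Medium-haul: BlueJet 389/873 = 44.6%, Pacifica 253/723 = 35.0% → BlueJet
Long-haul: BlueJet 475/1585 = 30.0%, Pacifica 24/108 = 22.2% → BlueJet
Overall: BlueJet 1010/2667 = 37.9%, Pacifica 1340/2533 = 52.9% → Pacifica
BlueJet wins each route group but Pacifica wins overall — the comparison reverses. BlueJet's flights skew toward long-haul, which has a lower base rate.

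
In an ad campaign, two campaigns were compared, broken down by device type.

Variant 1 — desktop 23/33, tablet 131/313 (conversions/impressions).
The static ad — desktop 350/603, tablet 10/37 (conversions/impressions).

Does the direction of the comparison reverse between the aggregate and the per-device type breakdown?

Desktop: Variant 1 23/33 = 69.7%, the static ad 350/603 = 58.0% → Variant 1
Tablet: Variant 1 131/313 = 41.9%, the static ad 10/37 = 27.0% → Variant 1
Overall: Variant 1 154/346 = 44.5%, the static ad 360/640 = 56.2% → the static ad
Variant 1 wins each device group but the static ad wins overall — the comparison reverses. Variant 1's impressions skew toward tablet, which has a lower base rate.

Yes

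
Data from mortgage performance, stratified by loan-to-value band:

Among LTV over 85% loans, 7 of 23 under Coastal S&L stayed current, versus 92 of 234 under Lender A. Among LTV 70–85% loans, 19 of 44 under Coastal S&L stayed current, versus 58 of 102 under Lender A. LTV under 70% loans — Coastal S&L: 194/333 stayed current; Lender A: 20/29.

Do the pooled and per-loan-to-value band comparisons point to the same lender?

No

LTV over 85%: Coastal S&L 7/23 = 30.4%, Lender A 92/234 = 39.3% → Lender A
LTV 70–85%: Coastal S&L 19/44 = 43.2%, Lender A 58/102 = 56.9% → Lender A
LTV under 70%: Coastal S&L 194/333 = 58.3%, Lender A 20/29 = 69.0% → Lender A
Overall: Coastal S&L 220/400 = 55.0%, Lender A 170/365 = 46.6% → Coastal S&L
Lender A wins each loan-to-value group but Coastal S&L wins overall — the comparison reverses. Lender A's loans skew toward LTV over 85%, which has a lower base rate.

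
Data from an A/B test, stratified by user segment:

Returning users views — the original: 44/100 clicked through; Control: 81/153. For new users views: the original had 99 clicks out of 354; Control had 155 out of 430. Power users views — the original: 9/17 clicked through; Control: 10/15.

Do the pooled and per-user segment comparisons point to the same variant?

Yes

Returning users: the original 44/100 = 44.0%, Control 81/153 = 52.9% → Control
New users: the original 99/354 = 28.0%, Control 155/430 = 36.0% → Control
Power users: the original 9/17 = 52.9%, Control 10/15 = 66.7% → Control
Overall: the original 152/471 = 32.3%, Control 246/598 = 41.1% → Control
Control wins overall and in every user group — no reversal.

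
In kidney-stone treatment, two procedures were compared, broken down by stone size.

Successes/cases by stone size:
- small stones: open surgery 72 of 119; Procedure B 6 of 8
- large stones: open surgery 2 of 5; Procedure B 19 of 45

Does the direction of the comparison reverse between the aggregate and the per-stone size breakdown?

Small stones: open surgery 72/119 = 60.5%, Procedure B 6/8 = 75.0% → Procedure B
Large stones: open surgery 2/5 = 40.0%, Procedure B 19/45 = 42.2% → Procedure B
Overall: open surgery 74/124 = 59.7%, Procedure B 25/53 = 47.2% → open surgery
Procedure B wins each stone group but open surgery wins overall — the comparison reverses. Procedure B's cases skew toward large stones, which has a lower base rate.

Yes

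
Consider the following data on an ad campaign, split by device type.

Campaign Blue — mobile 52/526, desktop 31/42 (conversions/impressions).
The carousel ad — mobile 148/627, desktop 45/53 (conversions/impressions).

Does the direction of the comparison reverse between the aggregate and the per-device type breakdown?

No

Mobile: Campaign Blue 52/526 = 9.9%, the carousel ad 148/627 = 23.6% → the carousel ad
Desktop: Campaign Blue 31/42 = 73.8%, the carousel ad 45/53 = 84.9% → the carousel ad
Overall: Campaign Blue 83/568 = 14.6%, the carousel ad 193/680 = 28.4% → the carousel ad
The carousel ad wins overall and in every device group — no reversal.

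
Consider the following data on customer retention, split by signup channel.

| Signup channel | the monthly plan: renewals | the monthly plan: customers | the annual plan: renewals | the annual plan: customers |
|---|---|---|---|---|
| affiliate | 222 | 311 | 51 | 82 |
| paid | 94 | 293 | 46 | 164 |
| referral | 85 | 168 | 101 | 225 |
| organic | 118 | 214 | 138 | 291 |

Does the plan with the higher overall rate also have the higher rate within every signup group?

Yes

Affiliate: the monthly plan 222/311 = 71.4%, the annual plan 51/82 = 62.2% → the monthly plan
Paid: the monthly plan 94/293 = 32.1%, the annual plan 46/164 = 28.0% → the monthly plan
Referral: the monthly plan 85/168 = 50.6%, the annual plan 101/225 = 44.9% → the monthly plan
Organic: the monthly plan 118/214 = 55.1%, the annual plan 138/291 = 47.4% → the monthly plan
Overall: the monthly plan 519/986 = 52.6%, the annual plan 336/762 = 44.1% → the monthly plan
The monthly plan wins overall and in every signup group — no reversal.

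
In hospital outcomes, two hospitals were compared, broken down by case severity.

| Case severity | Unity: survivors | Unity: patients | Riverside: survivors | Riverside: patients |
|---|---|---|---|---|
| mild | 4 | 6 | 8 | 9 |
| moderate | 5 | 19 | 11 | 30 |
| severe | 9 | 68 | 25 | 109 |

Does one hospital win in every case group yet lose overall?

No

Mild: Unity 4/6 = 66.7%, Riverside 8/9 = 88.9% → Riverside
Moderate: Unity 5/19 = 26.3%, Riverside 11/30 = 36.7% → Riverside
Severe: Unity 9/68 = 13.2%, Riverside 25/109 = 22.9% → Riverside
Overall: Unity 18/93 = 19.4%, Riverside 44/148 = 29.7% → Riverside
Riverside wins overall and in every case group — no reversal.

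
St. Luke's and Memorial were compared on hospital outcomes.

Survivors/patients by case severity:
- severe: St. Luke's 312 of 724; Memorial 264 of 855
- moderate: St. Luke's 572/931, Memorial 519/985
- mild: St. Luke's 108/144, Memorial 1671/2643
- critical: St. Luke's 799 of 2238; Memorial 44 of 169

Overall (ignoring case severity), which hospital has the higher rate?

Severe: St. Luke's 312/724 = 43.1%, Memorial 264/855 = 30.9% → St. Luke's
Moderate: St. Luke's 572/931 = 61.4%, Memorial 519/985 = 52.7% → St. Luke's
Mild: St. Luke's 108/144 = 75.0%, Memorial 1671/2643 = 63.2% → St. Luke's
Critical: St. Luke's 799/2238 = 35.7%, Memorial 44/169 = 26.0% → St. Luke's
Overall: St. Luke's 1791/4037 = 44.4%, Memorial 2498/4652 = 53.7% → Memorial
(St. Luke's wins every case group but Memorial wins overall — St. Luke's's patients skew toward the low-rate critical group.)

Memorial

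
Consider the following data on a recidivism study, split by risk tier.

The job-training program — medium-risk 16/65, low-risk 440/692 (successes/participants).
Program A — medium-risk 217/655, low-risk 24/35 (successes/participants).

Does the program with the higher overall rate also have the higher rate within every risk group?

Medium-risk: the job-training program 16/65 = 24.6%, Program A 217/655 = 33.1% → Program A
Low-risk: the job-training program 440/692 = 63.6%, Program A 24/35 = 68.6% → Program A
Overall: the job-training program 456/757 = 60.2%, Program A 241/690 = 34.9% → the job-training program
Program A wins each risk group but the job-training program wins overall — the comparison reverses. Program A's participants skew toward medium-risk, which has a lower base rate.

No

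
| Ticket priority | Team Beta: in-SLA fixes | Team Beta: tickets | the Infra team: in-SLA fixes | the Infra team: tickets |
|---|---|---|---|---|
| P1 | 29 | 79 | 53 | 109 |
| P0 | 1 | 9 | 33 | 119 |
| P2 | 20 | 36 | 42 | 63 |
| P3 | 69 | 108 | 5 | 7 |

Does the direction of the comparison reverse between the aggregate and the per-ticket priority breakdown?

P1: Team Beta 29/79 = 36.7%, the Infra team 53/109 = 48.6% → the Infra team
P0: Team Beta 1/9 = 11.1%, the Infra team 33/119 = 27.7% → the Infra team
P2: Team Beta 20/36 = 55.6%, the Infra team 42/63 = 66.7% → the Infra team
P3: Team Beta 69/108 = 63.9%, the Infra team 5/7 = 71.4% → the Infra team
Overall: Team Beta 119/232 = 51.3%, the Infra team 133/298 = 44.6% → Team Beta
The Infra team wins each ticket group but Team Beta wins overall — the comparison reverses. The Infra team's tickets skew toward P0, which has a lower base rate.

Yes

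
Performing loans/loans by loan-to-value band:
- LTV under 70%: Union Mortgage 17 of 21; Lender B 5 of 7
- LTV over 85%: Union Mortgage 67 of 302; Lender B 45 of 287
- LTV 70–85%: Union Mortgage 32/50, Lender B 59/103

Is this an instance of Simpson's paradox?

No

LTV under 70%: Union Mortgage 17/21 = 81.0%, Lender B 5/7 = 71.4% → Union Mortgage
LTV over 85%: Union Mortgage 67/302 = 22.2%, Lender B 45/287 = 15.7% → Union Mortgage
LTV 70–85%: Union Mortgage 32/50 = 64.0%, Lender B 59/103 = 57.3% → Union Mortgage
Overall: Union Mortgage 116/373 = 31.1%, Lender B 109/397 = 27.5% → Union Mortgage
Union Mortgage wins overall and in every loan-to-value group — no reversal.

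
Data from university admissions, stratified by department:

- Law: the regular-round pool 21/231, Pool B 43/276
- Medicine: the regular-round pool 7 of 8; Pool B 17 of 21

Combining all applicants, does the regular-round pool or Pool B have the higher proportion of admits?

Pool B

Law: the regular-round pool 21/231 = 9.1%, Pool B 43/276 = 15.6% → Pool B
Medicine: the regular-round pool 7/8 = 87.5%, Pool B 17/21 = 81.0% → the regular-round pool
Overall: the regular-round pool 28/239 = 11.7%, Pool B 60/297 = 20.2% → Pool B
(Neither sweeps every department group, but Pool B has the higher pooled rate.)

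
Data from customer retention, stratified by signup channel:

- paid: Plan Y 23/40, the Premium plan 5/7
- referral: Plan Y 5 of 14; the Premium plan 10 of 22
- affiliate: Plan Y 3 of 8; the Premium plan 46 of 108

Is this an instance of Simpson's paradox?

Paid: Plan Y 23/40 = 57.5%, the Premium plan 5/7 = 71.4% → the Premium plan
Referral: Plan Y 5/14 = 35.7%, the Premium plan 10/22 = 45.5% → the Premium plan
Affiliate: Plan Y 3/8 = 37.5%, the Premium plan 46/108 = 42.6% → the Premium plan
Overall: Plan Y 31/62 = 50.0%, the Premium plan 61/137 = 44.5% → Plan Y
The Premium plan wins each signup group but Plan Y wins overall — the comparison reverses. The Premium plan's customers skew toward affiliate, which has a lower base rate.

Yes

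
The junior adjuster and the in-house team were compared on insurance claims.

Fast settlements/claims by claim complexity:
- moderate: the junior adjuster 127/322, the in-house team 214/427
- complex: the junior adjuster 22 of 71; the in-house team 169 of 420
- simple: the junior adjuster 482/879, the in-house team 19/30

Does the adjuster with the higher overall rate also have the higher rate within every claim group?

Moderate: the junior adjuster 127/322 = 39.4%, the in-house team 214/427 = 50.1% → the in-house team
Complex: the junior adjuster 22/71 = 31.0%, the in-house team 169/420 = 40.2% → the in-house team
Simple: the junior adjuster 482/879 = 54.8%, the in-house team 19/30 = 63.3% → the in-house team
Overall: the junior adjuster 631/1272 = 49.6%, the in-house team 402/877 = 45.8% → the junior adjuster
The in-house team wins each claim group but the junior adjuster wins overall — the comparison reverses. The in-house team's claims skew toward complex, which has a lower base rate.

No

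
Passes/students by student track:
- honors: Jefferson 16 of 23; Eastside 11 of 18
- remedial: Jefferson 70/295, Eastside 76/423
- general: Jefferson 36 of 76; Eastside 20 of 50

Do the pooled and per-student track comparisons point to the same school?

Yes

Honors: Jefferson 16/23 = 69.6%, Eastside 11/18 = 61.1% → Jefferson
Remedial: Jefferson 70/295 = 23.7%, Eastside 76/423 = 18.0% → Jefferson
General: Jefferson 36/76 = 47.4%, Eastside 20/50 = 40.0% → Jefferson
Overall: Jefferson 122/394 = 31.0%, Eastside 107/491 = 21.8% → Jefferson
Jefferson wins overall and in every student group — no reversal.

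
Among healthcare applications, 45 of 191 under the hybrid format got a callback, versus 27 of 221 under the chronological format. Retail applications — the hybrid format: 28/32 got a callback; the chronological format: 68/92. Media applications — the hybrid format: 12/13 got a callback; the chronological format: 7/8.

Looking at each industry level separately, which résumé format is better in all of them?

the hybrid format

Healthcare: the hybrid format 45/191 = 23.6%, the chronological format 27/221 = 12.2% → the hybrid format
Retail: the hybrid format 28/32 = 87.5%, the chronological format 68/92 = 73.9% → the hybrid format
Media: the hybrid format 12/13 = 92.3%, the chronological format 7/8 = 87.5% → the hybrid format
The hybrid format has the higher rate in all 3 groups.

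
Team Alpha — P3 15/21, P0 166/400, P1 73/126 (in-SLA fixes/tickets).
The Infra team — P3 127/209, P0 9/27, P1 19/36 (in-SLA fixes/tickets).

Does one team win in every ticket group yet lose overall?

P3: Team Alpha 15/21 = 71.4%, the Infra team 127/209 = 60.8% → Team Alpha
P0: Team Alpha 166/400 = 41.5%, the Infra team 9/27 = 33.3% → Team Alpha
P1: Team Alpha 73/126 = 57.9%, the Infra team 19/36 = 52.8% → Team Alpha
Overall: Team Alpha 254/547 = 46.4%, the Infra team 155/272 = 57.0% → the Infra team
Team Alpha wins each ticket group but the Infra team wins overall — the comparison reverses. Team Alpha's tickets skew toward P0, which has a lower base rate.

Yes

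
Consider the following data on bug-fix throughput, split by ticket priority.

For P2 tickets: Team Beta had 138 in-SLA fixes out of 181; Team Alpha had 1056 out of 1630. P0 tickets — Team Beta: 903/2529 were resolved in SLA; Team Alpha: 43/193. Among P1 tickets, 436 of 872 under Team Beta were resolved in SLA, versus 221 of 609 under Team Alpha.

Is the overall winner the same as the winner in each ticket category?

No

P2: Team Beta 138/181 = 76.2%, Team Alpha 1056/1630 = 64.8% → Team Beta
P0: Team Beta 903/2529 = 35.7%, Team Alpha 43/193 = 22.3% → Team Beta
P1: Team Beta 436/872 = 50.0%, Team Alpha 221/609 = 36.3% → Team Beta
Overall: Team Beta 1477/3582 = 41.2%, Team Alpha 1320/2432 = 54.3% → Team Alpha
Team Beta wins each ticket group but Team Alpha wins overall — the comparison reverses. Team Beta's tickets skew toward P0, which has a lower base rate.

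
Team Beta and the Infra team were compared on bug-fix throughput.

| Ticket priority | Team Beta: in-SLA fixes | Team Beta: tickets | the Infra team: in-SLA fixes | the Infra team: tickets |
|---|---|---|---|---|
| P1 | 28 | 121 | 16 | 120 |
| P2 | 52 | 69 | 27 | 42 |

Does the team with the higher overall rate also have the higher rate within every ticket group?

P1: Team Beta 28/121 = 23.1%, the Infra team 16/120 = 13.3% → Team Beta
P2: Team Beta 52/69 = 75.4%, the Infra team 27/42 = 64.3% → Team Beta
Overall: Team Beta 80/190 = 42.1%, the Infra team 43/162 = 26.5% → Team Beta
Team Beta wins overall and in every ticket group — no reversal.

Yes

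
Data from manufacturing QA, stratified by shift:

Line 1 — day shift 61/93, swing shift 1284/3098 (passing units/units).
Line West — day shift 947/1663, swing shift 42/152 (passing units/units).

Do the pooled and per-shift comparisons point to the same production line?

Day shift: Line 1 61/93 = 65.6%, Line West 947/1663 = 56.9% → Line 1
Swing shift: Line 1 1284/3098 = 41.4%, Line West 42/152 = 27.6% → Line 1
Overall: Line 1 1345/3191 = 42.1%, Line West 989/1815 = 54.5% → Line West
Line 1 wins each shift group but Line West wins overall — the comparison reverses. Line 1's units skew toward swing shift, which has a lower base rate.

No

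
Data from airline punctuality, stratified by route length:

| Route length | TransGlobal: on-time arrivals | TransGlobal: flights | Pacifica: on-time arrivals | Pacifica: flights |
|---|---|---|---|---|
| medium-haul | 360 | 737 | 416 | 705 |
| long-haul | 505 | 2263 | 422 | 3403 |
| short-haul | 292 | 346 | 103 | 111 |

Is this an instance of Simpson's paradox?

Medium-haul: TransGlobal 360/737 = 48.8%, Pacifica 416/705 = 59.0% → Pacifica
Long-haul: TransGlobal 505/2263 = 22.3%, Pacifica 422/3403 = 12.4% → TransGlobal
Short-haul: TransGlobal 292/346 = 84.4%, Pacifica 103/111 = 92.8% → Pacifica
Overall: TransGlobal 1157/3346 = 34.6%, Pacifica 941/4219 = 22.3% → TransGlobal
Neither sweeps: TransGlobal wins 1 of 3 groups, Pacifica wins 2. TransGlobal wins overall but not every group — no Simpson reversal.

No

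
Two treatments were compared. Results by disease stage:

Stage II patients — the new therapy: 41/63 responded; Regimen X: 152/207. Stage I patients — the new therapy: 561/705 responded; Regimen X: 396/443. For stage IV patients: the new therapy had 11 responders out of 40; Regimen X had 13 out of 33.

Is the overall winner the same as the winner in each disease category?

Yes

Stage II: the new therapy 41/63 = 65.1%, Regimen X 152/207 = 73.4% → Regimen X
Stage I: the new therapy 561/705 = 79.6%, Regimen X 396/443 = 89.4% → Regimen X
Stage IV: the new therapy 11/40 = 27.5%, Regimen X 13/33 = 39.4% → Regimen X
Overall: the new therapy 613/808 = 75.9%, Regimen X 561/683 = 82.1% → Regimen X
Regimen X wins overall and in every disease group — no reversal.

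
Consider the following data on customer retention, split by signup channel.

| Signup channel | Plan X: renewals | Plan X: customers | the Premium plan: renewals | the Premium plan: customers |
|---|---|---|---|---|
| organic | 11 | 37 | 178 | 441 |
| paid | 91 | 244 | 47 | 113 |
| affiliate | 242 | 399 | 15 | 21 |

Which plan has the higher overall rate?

Organic: Plan X 11/37 = 29.7%, the Premium plan 178/441 = 40.4% → the Premium plan
Paid: Plan X 91/244 = 37.3%, the Premium plan 47/113 = 41.6% → the Premium plan
Affiliate: Plan X 242/399 = 60.7%, the Premium plan 15/21 = 71.4% → the Premium plan
Overall: Plan X 344/680 = 50.6%, the Premium plan 240/575 = 41.7% → Plan X
(The Premium plan wins every signup group but Plan X wins overall — the Premium plan's customers skew toward the low-rate organic group.)

Plan X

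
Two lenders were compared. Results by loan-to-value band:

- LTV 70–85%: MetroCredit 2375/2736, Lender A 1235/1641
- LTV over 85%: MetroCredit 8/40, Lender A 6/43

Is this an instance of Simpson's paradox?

No

LTV 70–85%: MetroCredit 2375/2736 = 86.8%, Lender A 1235/1641 = 75.3% → MetroCredit
LTV over 85%: MetroCredit 8/40 = 20.0%, Lender A 6/43 = 14.0% → MetroCredit
Overall: MetroCredit 2383/2776 = 85.8%, Lender A 1241/1684 = 73.7% → MetroCredit
MetroCredit wins overall and in every loan-to-value group — no reversal.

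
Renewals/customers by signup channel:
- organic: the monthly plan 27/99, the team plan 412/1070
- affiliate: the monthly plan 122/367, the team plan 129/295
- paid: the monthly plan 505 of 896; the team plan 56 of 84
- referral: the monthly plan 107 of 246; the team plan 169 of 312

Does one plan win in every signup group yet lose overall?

Yes

Organic: the monthly plan 27/99 = 27.3%, the team plan 412/1070 = 38.5% → the team plan
Affiliate: the monthly plan 122/367 = 33.2%, the team plan 129/295 = 43.7% → the team plan
Paid: the monthly plan 505/896 = 56.4%, the team plan 56/84 = 66.7% → the team plan
Referral: the monthly plan 107/246 = 43.5%, the team plan 169/312 = 54.2% → the team plan
Overall: the monthly plan 761/1608 = 47.3%, the team plan 766/1761 = 43.5% → the monthly plan
The team plan wins each signup group but the monthly plan wins overall — the comparison reverses. The team plan's customers skew toward organic, which has a lower base rate.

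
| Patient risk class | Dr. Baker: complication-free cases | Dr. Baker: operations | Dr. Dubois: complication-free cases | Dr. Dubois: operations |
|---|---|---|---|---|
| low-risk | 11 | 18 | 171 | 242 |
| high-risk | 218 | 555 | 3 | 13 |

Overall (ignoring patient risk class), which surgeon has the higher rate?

Low-risk: Dr. Baker 11/18 = 61.1%, Dr. Dubois 171/242 = 70.7% → Dr. Dubois
High-risk: Dr. Baker 218/555 = 39.3%, Dr. Dubois 3/13 = 23.1% → Dr. Baker
Overall: Dr. Baker 229/573 = 40.0%, Dr. Dubois 174/255 = 68.2% → Dr. Dubois
(Neither sweeps every patient risk group, but Dr. Dubois has the higher pooled rate.)

Dr. Dubois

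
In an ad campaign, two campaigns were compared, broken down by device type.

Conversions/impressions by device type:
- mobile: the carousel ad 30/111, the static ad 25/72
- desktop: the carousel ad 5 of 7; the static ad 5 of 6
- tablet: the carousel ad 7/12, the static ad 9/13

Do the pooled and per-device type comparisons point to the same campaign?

Yes

Mobile: the carousel ad 30/111 = 27.0%, the static ad 25/72 = 34.7% → the static ad
Desktop: the carousel ad 5/7 = 71.4%, the static ad 5/6 = 83.3% → the static ad
Tablet: the carousel ad 7/12 = 58.3%, the static ad 9/13 = 69.2% → the static ad
Overall: the carousel ad 42/130 = 32.3%, the static ad 39/91 = 42.9% → the static ad
The static ad wins overall and in every device group — no reversal.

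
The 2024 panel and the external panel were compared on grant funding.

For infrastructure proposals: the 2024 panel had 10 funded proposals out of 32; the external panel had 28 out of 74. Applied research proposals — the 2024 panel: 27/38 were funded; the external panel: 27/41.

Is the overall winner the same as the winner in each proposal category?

No

Infrastructure: the 2024 panel 10/32 = 31.2%, the external panel 28/74 = 37.8% → the external panel
Applied research: the 2024 panel 27/38 = 71.1%, the external panel 27/41 = 65.9% → the 2024 panel
Overall: the 2024 panel 37/70 = 52.9%, the external panel 55/115 = 47.8% → the 2024 panel
Neither sweeps: the 2024 panel wins 1 of 2 groups, the external panel wins 1. The 2024 panel wins overall but not every group — no Simpson reversal.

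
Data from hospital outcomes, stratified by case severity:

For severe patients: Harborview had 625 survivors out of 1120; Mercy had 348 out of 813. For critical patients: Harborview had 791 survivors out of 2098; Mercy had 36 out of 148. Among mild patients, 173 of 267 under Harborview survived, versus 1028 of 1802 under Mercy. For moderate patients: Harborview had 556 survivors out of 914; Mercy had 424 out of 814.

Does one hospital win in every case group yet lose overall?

Severe: Harborview 625/1120 = 55.8%, Mercy 348/813 = 42.8% → Harborview
Critical: Harborview 791/2098 = 37.7%, Mercy 36/148 = 24.3% → Harborview
Mild: Harborview 173/267 = 64.8%, Mercy 1028/1802 = 57.0% → Harborview
Moderate: Harborview 556/914 = 60.8%, Mercy 424/814 = 52.1% → Harborview
Overall: Harborview 2145/4399 = 48.8%, Mercy 1836/3577 = 51.3% → Mercy
Harborview wins each case group but Mercy wins overall — the comparison reverses. Harborview's patients skew toward critical, which has a lower base rate.

Yes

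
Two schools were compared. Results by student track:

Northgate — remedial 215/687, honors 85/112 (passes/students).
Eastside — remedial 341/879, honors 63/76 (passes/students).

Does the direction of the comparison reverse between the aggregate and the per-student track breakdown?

No

Remedial: Northgate 215/687 = 31.3%, Eastside 341/879 = 38.8% → Eastside
Honors: Northgate 85/112 = 75.9%, Eastside 63/76 = 82.9% → Eastside
Overall: Northgate 300/799 = 37.5%, Eastside 404/955 = 42.3% → Eastside
Eastside wins overall and in every student group — no reversal.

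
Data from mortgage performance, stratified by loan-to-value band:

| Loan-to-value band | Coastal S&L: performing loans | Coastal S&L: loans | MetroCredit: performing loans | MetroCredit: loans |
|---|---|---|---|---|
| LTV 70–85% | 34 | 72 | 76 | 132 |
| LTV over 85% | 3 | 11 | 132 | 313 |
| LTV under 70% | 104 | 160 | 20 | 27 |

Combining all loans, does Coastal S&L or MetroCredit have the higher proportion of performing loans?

Coastal S&L

LTV 70–85%: Coastal S&L 34/72 = 47.2%, MetroCredit 76/132 = 57.6% → MetroCredit
LTV over 85%: Coastal S&L 3/11 = 27.3%, MetroCredit 132/313 = 42.2% → MetroCredit
LTV under 70%: Coastal S&L 104/160 = 65.0%, MetroCredit 20/27 = 74.1% → MetroCredit
Overall: Coastal S&L 141/243 = 58.0%, MetroCredit 228/472 = 48.3% → Coastal S&L
(MetroCredit wins every loan-to-value group but Coastal S&L wins overall — MetroCredit's loans skew toward the low-rate LTV over 85% group.)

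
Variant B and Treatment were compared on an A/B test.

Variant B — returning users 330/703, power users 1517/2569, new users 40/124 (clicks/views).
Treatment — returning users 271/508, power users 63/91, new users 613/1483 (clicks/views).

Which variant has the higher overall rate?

Variant B

Returning users: Variant B 330/703 = 46.9%, Treatment 271/508 = 53.3% → Treatment
Power users: Variant B 1517/2569 = 59.1%, Treatment 63/91 = 69.2% → Treatment
New users: Variant B 40/124 = 32.3%, Treatment 613/1483 = 41.3% → Treatment
Overall: Variant B 1887/3396 = 55.6%, Treatment 947/2082 = 45.5% → Variant B
(Treatment wins every user group but Variant B wins overall — Treatment's views skew toward the low-rate new users group.)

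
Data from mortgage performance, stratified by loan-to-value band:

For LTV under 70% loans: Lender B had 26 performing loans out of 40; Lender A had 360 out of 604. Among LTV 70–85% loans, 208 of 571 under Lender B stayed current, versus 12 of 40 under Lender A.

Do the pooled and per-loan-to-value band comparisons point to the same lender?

LTV under 70%: Lender B 26/40 = 65.0%, Lender A 360/604 = 59.6% → Lender B
LTV 70–85%: Lender B 208/571 = 36.4%, Lender A 12/40 = 30.0% → Lender B
Overall: Lender B 234/611 = 38.3%, Lender A 372/644 = 57.8% → Lender A
Lender B wins each loan-to-value group but Lender A wins overall — the comparison reverses. Lender B's loans skew toward LTV 70–85%, which has a lower base rate.

No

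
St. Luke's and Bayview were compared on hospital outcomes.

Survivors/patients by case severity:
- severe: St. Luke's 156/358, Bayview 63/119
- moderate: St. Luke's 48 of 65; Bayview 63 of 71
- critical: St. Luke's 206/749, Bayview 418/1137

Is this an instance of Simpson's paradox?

Severe: St. Luke's 156/358 = 43.6%, Bayview 63/119 = 52.9% → Bayview
Moderate: St. Luke's 48/65 = 73.8%, Bayview 63/71 = 88.7% → Bayview
Critical: St. Luke's 206/749 = 27.5%, Bayview 418/1137 = 36.8% → Bayview
Overall: St. Luke's 410/1172 = 35.0%, Bayview 544/1327 = 41.0% → Bayview
Bayview wins overall and in every case group — no reversal.

No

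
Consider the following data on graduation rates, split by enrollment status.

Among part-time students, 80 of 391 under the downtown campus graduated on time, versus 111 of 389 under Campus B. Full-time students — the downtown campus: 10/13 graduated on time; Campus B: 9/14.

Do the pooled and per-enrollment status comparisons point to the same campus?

Part-time: the downtown campus 80/391 = 20.5%, Campus B 111/389 = 28.5% → Campus B
Full-time: the downtown campus 10/13 = 76.9%, Campus B 9/14 = 64.3% → the downtown campus
Overall: the downtown campus 90/404 = 22.3%, Campus B 120/403 = 29.8% → Campus B
Neither sweeps: the downtown campus wins 1 of 2 groups, Campus B wins 1. Campus B wins overall but not every group — no Simpson reversal.

No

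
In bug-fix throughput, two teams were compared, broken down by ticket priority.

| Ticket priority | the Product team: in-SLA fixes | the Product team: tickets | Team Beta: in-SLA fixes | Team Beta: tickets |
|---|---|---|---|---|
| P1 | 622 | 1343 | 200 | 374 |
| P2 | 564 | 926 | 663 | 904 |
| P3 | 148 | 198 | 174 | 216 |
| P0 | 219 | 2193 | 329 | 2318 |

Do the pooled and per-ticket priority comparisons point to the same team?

P1: the Product team 622/1343 = 46.3%, Team Beta 200/374 = 53.5% → Team Beta
P2: the Product team 564/926 = 60.9%, Team Beta 663/904 = 73.3% → Team Beta
P3: the Product team 148/198 = 74.7%, Team Beta 174/216 = 80.6% → Team Beta
P0: the Product team 219/2193 = 10.0%, Team Beta 329/2318 = 14.2% → Team Beta
Overall: the Product team 1553/4660 = 33.3%, Team Beta 1366/3812 = 35.8% → Team Beta
Team Beta wins overall and in every ticket group — no reversal.

Yes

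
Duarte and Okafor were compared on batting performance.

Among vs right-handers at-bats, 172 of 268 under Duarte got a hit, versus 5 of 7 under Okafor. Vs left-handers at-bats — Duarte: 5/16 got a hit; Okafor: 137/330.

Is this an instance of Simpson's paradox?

Yes

Vs right-handers: Duarte 172/268 = 64.2%, Okafor 5/7 = 71.4% → Okafor
Vs left-handers: Duarte 5/16 = 31.2%, Okafor 137/330 = 41.5% → Okafor
Overall: Duarte 177/284 = 62.3%, Okafor 142/337 = 42.1% → Duarte
Okafor wins each pitcher group but Duarte wins overall — the comparison reverses. Okafor's at-bats skew toward vs left-handers, which has a lower base rate.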